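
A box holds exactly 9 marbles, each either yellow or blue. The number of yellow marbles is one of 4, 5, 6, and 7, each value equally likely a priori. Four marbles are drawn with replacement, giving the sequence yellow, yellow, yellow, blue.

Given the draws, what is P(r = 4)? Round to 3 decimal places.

Under each hypothesis, the probability of the observed sequence is: P(data | r = 4) = (4/9)(4/9)(4/9)(5/9) = 0.048773; P(data | r = 5) = (5/9)(5/9)(5/9)(4/9) = 0.076208; P(data | r = 6) = (6/9)(6/9)(6/9)(3/9) = 0.098765; P(data | r = 7) = (7/9)(7/9)(7/9)(2/9) = 0.10456.
Multiplying each by its prior: 1/4 · 0.048773 = 0.012193, 1/4 · 0.076208 = 0.019052, 1/4 · 0.098765 = 0.024691, 1/4 · 0.10456 = 0.026139; summing to 0.082076.
Hence P(r = 4 | data) = (0.012193) / (0.082076) = 0.14856.

0.149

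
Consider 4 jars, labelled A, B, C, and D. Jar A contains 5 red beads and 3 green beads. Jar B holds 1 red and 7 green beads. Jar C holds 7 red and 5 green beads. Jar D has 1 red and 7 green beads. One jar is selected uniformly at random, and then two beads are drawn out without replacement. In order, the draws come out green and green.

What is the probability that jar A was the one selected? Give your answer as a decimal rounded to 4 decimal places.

0.0609

Compute the likelihood of the observed sequence for each case: P(data | jar A) = (3/8)(2/7) = 0.10714; P(data | jar B) = (7/8)(6/7) = 0.75; P(data | jar C) = (5/12)(4/11) = 0.15152; P(data | jar D) = (7/8)(6/7) = 0.75.
Weighting by the prior gives 1/4 · 0.10714 = 0.026786, 1/4 · 0.75 = 0.1875, 1/4 · 0.15152 = 0.037879, 1/4 · 0.75 = 0.1875; summing to 0.43966.
So P(jar A | data) = (0.026786) / (0.43966) = 0.060923.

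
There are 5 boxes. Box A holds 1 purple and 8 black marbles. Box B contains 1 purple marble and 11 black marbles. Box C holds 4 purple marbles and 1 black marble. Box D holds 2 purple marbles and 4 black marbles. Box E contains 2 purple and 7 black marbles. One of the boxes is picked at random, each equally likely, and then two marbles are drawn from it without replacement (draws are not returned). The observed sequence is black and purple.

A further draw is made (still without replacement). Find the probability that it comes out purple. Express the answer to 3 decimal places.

Compute the likelihood of the observed sequence for each case: P(data | box A) = (8/9)(1/8) = 1/9; P(data | box B) = (11/12)(1/11) = 1/12; P(data | box C) = (1/5)(4/4) = 1/5; P(data | box D) = (4/6)(2/5) = 4/15; P(data | box E) = (7/9)(2/8) = 7/36.
Weighting by the prior gives 1/5 · 1/9 = 1/45, 1/5 · 1/12 = 1/60, 1/5 · 1/5 = 1/25, 1/5 · 4/15 = 4/75, 1/5 · 7/36 = 7/180; these sum to 77/450.
The posterior is then P(box A | data) = 10/77, P(box B | data) = 15/154, P(box C | data) = 18/77, P(box D | data) = 24/77, P(box E | data) = 5/22.
The predictive probability is P(purple next | data) = (0)(10/77) + (0)(15/154) + (1)(18/77) + (1/4)(24/77) + (1/7)(5/22) = 53/154.

0.344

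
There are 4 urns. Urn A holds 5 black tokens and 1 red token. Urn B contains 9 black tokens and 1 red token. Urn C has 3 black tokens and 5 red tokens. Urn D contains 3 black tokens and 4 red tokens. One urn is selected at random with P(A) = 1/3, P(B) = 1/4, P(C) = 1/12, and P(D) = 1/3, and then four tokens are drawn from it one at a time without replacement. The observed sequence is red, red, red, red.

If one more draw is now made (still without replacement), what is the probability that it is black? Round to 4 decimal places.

0.9038

The likelihood of the observed sequence under each hypothesis: P(data | urn A) = (1/6)(0/5) = 0; P(data | urn B) = (1/10)(0/9) = 0; P(data | urn C) = (5/8)(4/7)(3/6)(2/5) = 1/14; P(data | urn D) = (4/7)(3/6)(2/5)(1/4) = 1/35.
The prior-weighted likelihoods are 1/3 · 0 = 0, 1/4 · 0 = 0, 1/12 · 1/14 = 1/168, 1/3 · 1/35 = 1/105; summing to 13/840.
The posterior is then P(urn A | data) = 0, P(urn B | data) = 0, P(urn C | data) = 5/13, P(urn D | data) = 8/13.
So P(black next | data) = Σ P(black next | H) P(H | data) = (3/4)(5/13) + (1)(8/13) = 47/52.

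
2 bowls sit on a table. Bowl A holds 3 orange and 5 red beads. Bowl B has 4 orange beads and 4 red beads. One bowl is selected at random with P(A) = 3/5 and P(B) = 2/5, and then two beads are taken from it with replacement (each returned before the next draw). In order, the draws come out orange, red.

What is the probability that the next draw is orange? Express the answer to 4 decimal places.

For each hypothesis, P(data | H) works out to: P(data | bowl A) = (3/8)(5/8) = 15/64; P(data | bowl B) = (4/8)(4/8) = 1/4.
The prior-weighted likelihoods are 3/5 · 15/64 = 9/64, 2/5 · 1/4 = 1/10; summing to 77/320.
The posterior is then P(bowl A | data) = 45/77, P(bowl B | data) = 32/77.
The predictive probability is P(orange next | data) = (3/8)(45/77) + (1/2)(32/77) = 263/616.

0.4269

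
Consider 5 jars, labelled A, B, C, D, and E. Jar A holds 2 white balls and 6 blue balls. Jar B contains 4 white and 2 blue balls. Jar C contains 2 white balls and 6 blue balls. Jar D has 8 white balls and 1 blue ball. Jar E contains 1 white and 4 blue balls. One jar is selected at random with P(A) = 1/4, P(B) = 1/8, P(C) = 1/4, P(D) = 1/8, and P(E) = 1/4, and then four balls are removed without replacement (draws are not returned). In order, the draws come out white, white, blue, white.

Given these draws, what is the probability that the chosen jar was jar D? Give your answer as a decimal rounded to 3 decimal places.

Compute the likelihood of the observed sequence for each case: P(data | jar A) = (2/8)(1/7)(6/6)(0/5) = 0; P(data | jar B) = (4/6)(3/5)(2/4)(2/3) = 2/15; P(data | jar C) = (2/8)(1/7)(6/6)(0/5) = 0; P(data | jar D) = (8/9)(7/8)(1/7)(6/6) = 1/9; P(data | jar E) = (1/5)(0/4) = 0.
Multiplying each by its prior: 1/4 · 0 = 0, 1/8 · 2/15 = 1/60, 1/4 · 0 = 0, 1/8 · 1/9 = 1/72, 1/4 · 0 = 0; summing to 11/360.
So P(jar D | data) = (1/72) / (11/360) = 5/11.

0.455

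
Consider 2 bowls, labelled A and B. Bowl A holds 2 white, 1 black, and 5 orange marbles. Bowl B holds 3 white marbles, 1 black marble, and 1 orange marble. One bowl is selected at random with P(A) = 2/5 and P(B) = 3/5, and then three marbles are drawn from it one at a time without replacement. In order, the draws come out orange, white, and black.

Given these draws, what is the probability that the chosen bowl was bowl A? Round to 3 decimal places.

The likelihood of the observed sequence under each hypothesis: P(data | bowl A) = (5/8)(2/7)(1/6) = 5/168; P(data | bowl B) = (1/5)(3/4)(1/3) = 1/20.
Weighting by the prior gives 2/5 · 5/168 = 1/84, 3/5 · 1/20 = 3/100; these sum to 22/525.
By Bayes' rule, P(bowl A | data) = (1/84) / (22/525) = 25/88.

0.284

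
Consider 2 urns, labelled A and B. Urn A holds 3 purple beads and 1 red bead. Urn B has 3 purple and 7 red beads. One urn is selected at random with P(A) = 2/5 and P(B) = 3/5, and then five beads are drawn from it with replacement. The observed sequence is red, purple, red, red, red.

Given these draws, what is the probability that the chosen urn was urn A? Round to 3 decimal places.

The likelihood of the observed sequence under each hypothesis: P(data | urn A) = (1/4)(3/4)(1/4)(1/4)(1/4) = 0.0029297; P(data | urn B) = (7/10)(3/10)(7/10)(7/10)(7/10) = 0.07203.
The prior-weighted likelihoods are 2/5 · 0.0029297 = 0.0011719, 3/5 · 0.07203 = 0.043218; with total 0.04439.
Therefore the posterior P(urn A | data) = (0.0011719) / (0.04439) = 0.0264.

0.026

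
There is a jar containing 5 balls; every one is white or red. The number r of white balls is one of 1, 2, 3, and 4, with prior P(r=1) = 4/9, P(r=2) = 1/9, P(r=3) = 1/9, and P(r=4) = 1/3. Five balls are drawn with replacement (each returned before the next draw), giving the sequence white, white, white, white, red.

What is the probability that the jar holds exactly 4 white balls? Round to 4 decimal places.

The likelihood of the observed sequence under each hypothesis: P(data | r = 1) = (1/5)(1/5)(1/5)(1/5)(4/5) = 0.00128; P(data | r = 2) = (2/5)(2/5)(2/5)(2/5)(3/5) = 0.01536; P(data | r = 3) = (3/5)(3/5)(3/5)(3/5)(2/5) = 0.05184; P(data | r = 4) = (4/5)(4/5)(4/5)(4/5)(1/5) = 0.08192.
The prior-weighted likelihoods are 4/9 · 0.00128 = 0.00056889, 1/9 · 0.01536 = 0.0017067, 1/9 · 0.05184 = 0.00576, 1/3 · 0.08192 = 0.027307; with total 0.035342.
So P(r = 4 | data) = (0.027307) / (0.035342) = 0.77264.

0.7726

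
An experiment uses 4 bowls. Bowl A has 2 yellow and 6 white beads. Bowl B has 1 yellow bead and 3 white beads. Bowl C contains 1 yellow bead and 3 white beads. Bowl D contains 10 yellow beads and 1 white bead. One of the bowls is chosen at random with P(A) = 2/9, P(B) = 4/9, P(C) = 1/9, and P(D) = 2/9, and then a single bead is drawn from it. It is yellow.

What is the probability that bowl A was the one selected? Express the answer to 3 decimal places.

Compute the likelihood of this draw for each case: P(data | bowl A) = (2/8) = 1/4; P(data | bowl B) = (1/4) = 1/4; P(data | bowl C) = (1/4) = 1/4; P(data | bowl D) = (10/11) = 10/11.
Weighting by the prior gives 2/9 · 1/4 = 1/18, 4/9 · 1/4 = 1/9, 1/9 · 1/4 = 1/36, 2/9 · 10/11 = 20/99; summing to 157/396.
Hence P(bowl A | data) = (1/18) / (157/396) = 22/157.

0.140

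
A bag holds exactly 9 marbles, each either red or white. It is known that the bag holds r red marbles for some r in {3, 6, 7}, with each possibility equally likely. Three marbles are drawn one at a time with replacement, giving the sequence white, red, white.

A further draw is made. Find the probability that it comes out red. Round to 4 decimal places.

0.4936

Compute the likelihood of the observed sequence for each case: P(data | r = 3) = (6/9)(3/9)(6/9) = 0.14815; P(data | r = 6) = (3/9)(6/9)(3/9) = 0.074074; P(data | r = 7) = (2/9)(7/9)(2/9) = 0.038409.
The prior-weighted likelihoods are 1/3 · 0.14815 = 0.049383, 1/3 · 0.074074 = 0.024691, 1/3 · 0.038409 = 0.012803; summing to 0.086877.
Dividing through by the total gives posterior P(r = 3 | data) = 0.56842, P(r = 6 | data) = 0.28421, P(r = 7 | data) = 0.14737.
The predictive probability is P(red next | data) = (1/3)(0.56842) + (2/3)(0.28421) + (7/9)(0.14737) = 0.49357.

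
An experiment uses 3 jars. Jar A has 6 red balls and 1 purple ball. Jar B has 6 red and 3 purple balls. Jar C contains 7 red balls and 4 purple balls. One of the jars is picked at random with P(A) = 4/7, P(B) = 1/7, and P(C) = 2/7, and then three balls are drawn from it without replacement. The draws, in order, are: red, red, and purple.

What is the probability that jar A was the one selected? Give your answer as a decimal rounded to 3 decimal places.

0.525

Compute the likelihood of the observed sequence for each case: P(data | jar A) = (6/7)(5/6)(1/5) = 0.14286; P(data | jar B) = (6/9)(5/8)(3/7) = 0.17857; P(data | jar C) = (7/11)(6/10)(4/9) = 0.1697.
The prior-weighted likelihoods are 4/7 · 0.14286 = 0.081633, 1/7 · 0.17857 = 0.02551, 2/7 · 0.1697 = 0.048485; summing to 0.15563.
By Bayes' rule, P(jar A | data) = (0.081633) / (0.15563) = 0.52454.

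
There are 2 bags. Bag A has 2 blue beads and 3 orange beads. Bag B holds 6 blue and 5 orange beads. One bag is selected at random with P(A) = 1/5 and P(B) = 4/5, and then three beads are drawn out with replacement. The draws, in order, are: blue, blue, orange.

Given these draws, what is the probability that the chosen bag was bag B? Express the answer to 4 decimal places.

0.8493

Under each hypothesis, the probability of the observed sequence is: P(data | bag A) = (2/5)(2/5)(3/5) = 0.096; P(data | bag B) = (6/11)(6/11)(5/11) = 0.13524.
The prior-weighted likelihoods are 1/5 · 0.096 = 0.0192, 4/5 · 0.13524 = 0.10819; summing to 0.12739.
Hence P(bag B | data) = (0.10819) / (0.12739) = 0.84928.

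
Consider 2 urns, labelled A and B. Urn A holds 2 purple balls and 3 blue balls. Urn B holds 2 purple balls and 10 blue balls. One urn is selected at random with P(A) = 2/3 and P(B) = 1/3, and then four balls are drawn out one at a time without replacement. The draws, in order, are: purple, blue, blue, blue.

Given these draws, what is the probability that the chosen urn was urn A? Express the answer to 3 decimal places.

Under each hypothesis, the probability of the observed sequence is: P(data | urn A) = (2/5)(3/4)(2/3)(1/2) = 1/10; P(data | urn B) = (2/12)(10/11)(9/10)(8/9) = 4/33.
Multiplying each by its prior: 2/3 · 1/10 = 1/15, 1/3 · 4/33 = 4/99; with total 53/495.
Therefore the posterior P(urn A | data) = (1/15) / (53/495) = 33/53.

0.623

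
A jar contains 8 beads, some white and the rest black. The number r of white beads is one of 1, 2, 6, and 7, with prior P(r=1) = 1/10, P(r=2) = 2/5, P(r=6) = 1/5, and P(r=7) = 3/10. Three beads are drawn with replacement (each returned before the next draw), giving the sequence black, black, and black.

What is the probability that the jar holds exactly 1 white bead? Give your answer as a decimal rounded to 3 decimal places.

Compute the likelihood of the observed sequence for each case: P(data | r = 1) = (7/8)(7/8)(7/8) = 0.66992; P(data | r = 2) = (6/8)(6/8)(6/8) = 0.42188; P(data | r = 6) = (2/8)(2/8)(2/8) = 0.015625; P(data | r = 7) = (1/8)(1/8)(1/8) = 0.0019531.
Weighting by the prior gives 1/10 · 0.66992 = 0.066992, 2/5 · 0.42188 = 0.16875, 1/5 · 0.015625 = 0.003125, 3/10 · 0.0019531 = 0.00058594; these sum to 0.23945.
Hence P(r = 1 | data) = (0.066992) / (0.23945) = 0.27977.

0.280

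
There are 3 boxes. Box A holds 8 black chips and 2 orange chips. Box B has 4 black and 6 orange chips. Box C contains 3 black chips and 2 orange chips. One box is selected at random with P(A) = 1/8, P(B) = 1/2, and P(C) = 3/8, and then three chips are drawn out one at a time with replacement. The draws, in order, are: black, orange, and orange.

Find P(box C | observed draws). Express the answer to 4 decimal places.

0.3214

The likelihood of the observed sequence under each hypothesis: P(data | box A) = (8/10)(2/10)(2/10) = 4/125; P(data | box B) = (4/10)(6/10)(6/10) = 18/125; P(data | box C) = (3/5)(2/5)(2/5) = 12/125.
Multiplying each by its prior: 1/8 · 4/125 = 1/250, 1/2 · 18/125 = 9/125, 3/8 · 12/125 = 9/250; summing to 14/125.
Hence P(box C | data) = (9/250) / (14/125) = 9/28.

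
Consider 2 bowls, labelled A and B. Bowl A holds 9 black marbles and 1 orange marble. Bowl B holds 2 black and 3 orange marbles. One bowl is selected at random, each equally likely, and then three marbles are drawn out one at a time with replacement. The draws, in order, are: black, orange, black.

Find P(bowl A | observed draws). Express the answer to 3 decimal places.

The likelihood of the observed sequence under each hypothesis: P(data | bowl A) = (9/10)(1/10)(9/10) = 0.081; P(data | bowl B) = (2/5)(3/5)(2/5) = 0.096.
The prior-weighted likelihoods are 1/2 · 0.081 = 0.0405, 1/2 · 0.096 = 0.048; summing to 0.0885.
Therefore the posterior P(bowl A | data) = (0.0405) / (0.0885) = 0.45763.

0.458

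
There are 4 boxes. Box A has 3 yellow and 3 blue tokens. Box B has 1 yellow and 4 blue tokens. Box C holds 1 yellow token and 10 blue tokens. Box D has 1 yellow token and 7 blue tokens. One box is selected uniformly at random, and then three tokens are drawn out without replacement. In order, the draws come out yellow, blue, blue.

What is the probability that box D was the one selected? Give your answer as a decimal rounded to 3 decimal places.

0.221

Under each hypothesis, the probability of the observed sequence is: P(data | box A) = (3/6)(3/5)(2/4) = 0.15; P(data | box B) = (1/5)(4/4)(3/3) = 0.2; P(data | box C) = (1/11)(10/10)(9/9) = 0.090909; P(data | box D) = (1/8)(7/7)(6/6) = 0.125.
The prior-weighted likelihoods are 1/4 · 0.15 = 0.0375, 1/4 · 0.2 = 0.05, 1/4 · 0.090909 = 0.022727, 1/4 · 0.125 = 0.03125; with total 0.14148.
Therefore the posterior P(box D | data) = (0.03125) / (0.14148) = 0.22088.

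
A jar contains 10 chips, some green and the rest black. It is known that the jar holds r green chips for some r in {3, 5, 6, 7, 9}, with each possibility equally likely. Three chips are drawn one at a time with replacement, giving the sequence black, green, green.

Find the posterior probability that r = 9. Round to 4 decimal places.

0.1446

Under each hypothesis, the probability of the observed sequence is: P(data | r = 3) = (7/10)(3/10)(3/10) = 0.063; P(data | r = 5) = (5/10)(5/10)(5/10) = 0.125; P(data | r = 6) = (4/10)(6/10)(6/10) = 0.144; P(data | r = 7) = (3/10)(7/10)(7/10) = 0.147; P(data | r = 9) = (1/10)(9/10)(9/10) = 0.081.
The prior-weighted likelihoods are 1/5 · 0.063 = 0.0126, 1/5 · 0.125 = 0.025, 1/5 · 0.144 = 0.0288, 1/5 · 0.147 = 0.0294, 1/5 · 0.081 = 0.0162; with total 0.112.
By Bayes' rule, P(r = 9 | data) = (0.0162) / (0.112) = 0.14464.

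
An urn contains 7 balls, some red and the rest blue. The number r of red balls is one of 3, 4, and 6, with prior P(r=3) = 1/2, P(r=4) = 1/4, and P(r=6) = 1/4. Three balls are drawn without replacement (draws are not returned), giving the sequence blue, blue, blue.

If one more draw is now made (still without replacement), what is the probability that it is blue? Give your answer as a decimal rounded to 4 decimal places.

The likelihood of the observed sequence under each hypothesis: P(data | r = 3) = (4/7)(3/6)(2/5) = 4/35; P(data | r = 4) = (3/7)(2/6)(1/5) = 1/35; P(data | r = 6) = (1/7)(0/6) = 0.
The prior-weighted likelihoods are 1/2 · 4/35 = 2/35, 1/4 · 1/35 = 1/140, 1/4 · 0 = 0; these sum to 9/140.
The posterior is then P(r = 3 | data) = 8/9, P(r = 4 | data) = 1/9, P(r = 6 | data) = 0.
The predictive probability is P(blue next | data) = (1/4)(8/9) + (0)(1/9) = 2/9.

0.2222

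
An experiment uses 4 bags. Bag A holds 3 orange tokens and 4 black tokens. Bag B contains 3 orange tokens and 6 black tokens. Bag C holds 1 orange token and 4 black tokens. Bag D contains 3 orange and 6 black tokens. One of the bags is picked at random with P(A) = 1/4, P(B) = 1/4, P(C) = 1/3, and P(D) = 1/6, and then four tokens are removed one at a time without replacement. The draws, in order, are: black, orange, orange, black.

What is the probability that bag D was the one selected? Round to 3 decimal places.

0.215

Under each hypothesis, the probability of the observed sequence is: P(data | bag A) = (4/7)(3/6)(2/5)(3/4) = 0.085714; P(data | bag B) = (6/9)(3/8)(2/7)(5/6) = 0.059524; P(data | bag C) = (4/5)(1/4)(0/3) = 0; P(data | bag D) = (6/9)(3/8)(2/7)(5/6) = 0.059524.
The prior-weighted likelihoods are 1/4 · 0.085714 = 0.021429, 1/4 · 0.059524 = 0.014881, 1/3 · 0 = 0, 1/6 · 0.059524 = 0.0099206; with total 0.04623.
Therefore the posterior P(bag D | data) = (0.0099206) / (0.04623) = 0.21459.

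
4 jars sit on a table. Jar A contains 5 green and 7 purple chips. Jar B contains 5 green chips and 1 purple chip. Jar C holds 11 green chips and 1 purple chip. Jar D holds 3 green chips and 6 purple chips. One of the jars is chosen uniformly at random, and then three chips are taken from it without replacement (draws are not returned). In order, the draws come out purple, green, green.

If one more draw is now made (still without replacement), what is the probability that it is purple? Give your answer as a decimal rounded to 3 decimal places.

Compute the likelihood of the observed sequence for each case: P(data | jar A) = (7/12)(5/11)(4/10) = 0.10606; P(data | jar B) = (1/6)(5/5)(4/4) = 0.16667; P(data | jar C) = (1/12)(11/11)(10/10) = 0.083333; P(data | jar D) = (6/9)(3/8)(2/7) = 0.071429.
The prior-weighted likelihoods are 1/4 · 0.10606 = 0.026515, 1/4 · 0.16667 = 0.041667, 1/4 · 0.083333 = 0.020833, 1/4 · 0.071429 = 0.017857; these sum to 0.10687.
Dividing through by the total gives posterior P(jar A | data) = 0.2481, P(jar B | data) = 0.38987, P(jar C | data) = 0.19494, P(jar D | data) = 0.16709.
Averaging over the posterior, P(purple next | data) = (2/3)(0.2481) + (0)(0.38987) + (0)(0.19494) + (5/6)(0.16709) = 0.30464.

0.305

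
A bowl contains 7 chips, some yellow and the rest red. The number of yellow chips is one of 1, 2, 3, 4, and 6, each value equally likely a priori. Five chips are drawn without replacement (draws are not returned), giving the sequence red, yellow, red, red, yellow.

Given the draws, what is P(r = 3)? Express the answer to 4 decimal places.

0.4286

For each hypothesis, P(data | H) works out to: P(data | r = 1) = (6/7)(1/6)(5/5)(4/4)(0/3) = 0; P(data | r = 2) = (5/7)(2/6)(4/5)(3/4)(1/3) = 1/21; P(data | r = 3) = (4/7)(3/6)(3/5)(2/4)(2/3) = 2/35; P(data | r = 4) = (3/7)(4/6)(2/5)(1/4)(3/3) = 1/35; P(data | r = 6) = (1/7)(6/6)(0/5) = 0.
Multiplying each by its prior: 1/5 · 0 = 0, 1/5 · 1/21 = 1/105, 1/5 · 2/35 = 2/175, 1/5 · 1/35 = 1/175, 1/5 · 0 = 0; with total 2/75.
Therefore the posterior P(r = 3 | data) = (2/175) / (2/75) = 3/7.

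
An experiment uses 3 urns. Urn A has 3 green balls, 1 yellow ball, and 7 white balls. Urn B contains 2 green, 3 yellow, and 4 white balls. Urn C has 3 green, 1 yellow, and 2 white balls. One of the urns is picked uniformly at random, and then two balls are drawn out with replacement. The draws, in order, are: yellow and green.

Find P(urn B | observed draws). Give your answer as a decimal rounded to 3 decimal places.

0.407

Under each hypothesis, the probability of the observed sequence is: P(data | urn A) = (1/11)(3/11) = 0.024793; P(data | urn B) = (3/9)(2/9) = 0.074074; P(data | urn C) = (1/6)(3/6) = 0.083333.
Multiplying each by its prior: 1/3 · 0.024793 = 0.0082645, 1/3 · 0.074074 = 0.024691, 1/3 · 0.083333 = 0.027778; summing to 0.060734.
Hence P(urn B | data) = (0.024691) / (0.060734) = 0.40655.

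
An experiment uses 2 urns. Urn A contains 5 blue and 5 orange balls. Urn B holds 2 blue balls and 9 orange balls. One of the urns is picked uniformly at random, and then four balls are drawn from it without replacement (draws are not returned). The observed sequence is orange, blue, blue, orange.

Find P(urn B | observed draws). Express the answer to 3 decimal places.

For each hypothesis, P(data | H) works out to: P(data | urn A) = (5/10)(5/9)(4/8)(4/7) = 0.079365; P(data | urn B) = (9/11)(2/10)(1/9)(8/8) = 0.018182.
The prior-weighted likelihoods are 1/2 · 0.079365 = 0.039683, 1/2 · 0.018182 = 0.0090909; summing to 0.048773.
Hence P(urn B | data) = (0.0090909) / (0.048773) = 0.18639.

0.186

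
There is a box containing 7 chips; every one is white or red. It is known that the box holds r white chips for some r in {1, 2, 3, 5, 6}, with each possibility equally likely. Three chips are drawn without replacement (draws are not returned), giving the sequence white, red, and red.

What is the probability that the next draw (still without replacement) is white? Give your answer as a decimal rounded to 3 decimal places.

0.328

For each hypothesis, P(data | H) works out to: P(data | r = 1) = (1/7)(6/6)(5/5) = 1/7; P(data | r = 2) = (2/7)(5/6)(4/5) = 4/21; P(data | r = 3) = (3/7)(4/6)(3/5) = 6/35; P(data | r = 5) = (5/7)(2/6)(1/5) = 1/21; P(data | r = 6) = (6/7)(1/6)(0/5) = 0.
The prior-weighted likelihoods are 1/5 · 1/7 = 1/35, 1/5 · 4/21 = 4/105, 1/5 · 6/35 = 6/175, 1/5 · 1/21 = 1/105, 1/5 · 0 = 0; these sum to 58/525.
The posterior is then P(r = 1 | data) = 15/58, P(r = 2 | data) = 10/29, P(r = 3 | data) = 9/29, P(r = 5 | data) = 5/58, P(r = 6 | data) = 0.
The predictive probability is P(white next | data) = (0)(15/58) + (1/4)(10/29) + (1/2)(9/29) + (1)(5/58) = 19/58.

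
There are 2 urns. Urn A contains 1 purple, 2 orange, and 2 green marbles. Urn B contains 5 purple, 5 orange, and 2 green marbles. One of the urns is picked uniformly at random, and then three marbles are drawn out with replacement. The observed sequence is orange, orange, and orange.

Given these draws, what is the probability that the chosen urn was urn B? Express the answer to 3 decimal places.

0.531

Under each hypothesis, the probability of the observed sequence is: P(data | urn A) = (2/5)(2/5)(2/5) = 0.064; P(data | urn B) = (5/12)(5/12)(5/12) = 0.072338.
The prior-weighted likelihoods are 1/2 · 0.064 = 0.032, 1/2 · 0.072338 = 0.036169; these sum to 0.068169.
So P(urn B | data) = (0.036169) / (0.068169) = 0.53058.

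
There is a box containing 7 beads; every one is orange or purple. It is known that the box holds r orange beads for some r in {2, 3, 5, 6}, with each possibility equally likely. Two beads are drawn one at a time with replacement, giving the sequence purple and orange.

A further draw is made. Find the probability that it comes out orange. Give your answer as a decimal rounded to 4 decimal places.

Under each hypothesis, the probability of the observed sequence is: P(data | r = 2) = (5/7)(2/7) = 10/49; P(data | r = 3) = (4/7)(3/7) = 12/49; P(data | r = 5) = (2/7)(5/7) = 10/49; P(data | r = 6) = (1/7)(6/7) = 6/49.
The prior-weighted likelihoods are 1/4 · 10/49 = 5/98, 1/4 · 12/49 = 3/49, 1/4 · 10/49 = 5/98, 1/4 · 6/49 = 3/98; summing to 19/98.
The posterior is then P(r = 2 | data) = 5/19, P(r = 3 | data) = 6/19, P(r = 5 | data) = 5/19, P(r = 6 | data) = 3/19.
So P(orange next | data) = Σ P(orange next | H) P(H | data) = (2/7)(5/19) + (3/7)(6/19) + (5/7)(5/19) + (6/7)(3/19) = 71/133.

0.5338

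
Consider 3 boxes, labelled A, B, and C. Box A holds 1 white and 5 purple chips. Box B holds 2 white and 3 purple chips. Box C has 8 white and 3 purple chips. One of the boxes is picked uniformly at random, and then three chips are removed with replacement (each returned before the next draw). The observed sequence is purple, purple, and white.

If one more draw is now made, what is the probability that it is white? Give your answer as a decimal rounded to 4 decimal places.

0.3704

The likelihood of the observed sequence under each hypothesis: P(data | box A) = (5/6)(5/6)(1/6) = 0.11574; P(data | box B) = (3/5)(3/5)(2/5) = 0.144; P(data | box C) = (3/11)(3/11)(8/11) = 0.054095.
The prior-weighted likelihoods are 1/3 · 0.11574 = 0.03858, 1/3 · 0.144 = 0.048, 1/3 · 0.054095 = 0.018032; with total 0.10461.
The posterior is then P(box A | data) = 0.36879, P(box B | data) = 0.45884, P(box C | data) = 0.17237.
The predictive probability is P(white next | data) = (1/6)(0.36879) + (2/5)(0.45884) + (8/11)(0.17237) = 0.37036.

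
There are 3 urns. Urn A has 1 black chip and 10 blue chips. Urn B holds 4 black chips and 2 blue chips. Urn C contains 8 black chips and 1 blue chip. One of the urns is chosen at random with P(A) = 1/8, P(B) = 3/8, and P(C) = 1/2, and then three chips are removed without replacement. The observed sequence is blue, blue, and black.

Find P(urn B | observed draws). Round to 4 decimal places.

Compute the likelihood of the observed sequence for each case: P(data | urn A) = (10/11)(9/10)(1/9) = 1/11; P(data | urn B) = (2/6)(1/5)(4/4) = 1/15; P(data | urn C) = (1/9)(0/8) = 0.
Multiplying each by its prior: 1/8 · 1/11 = 1/88, 3/8 · 1/15 = 1/40, 1/2 · 0 = 0; with total 2/55.
Therefore the posterior P(urn B | data) = (1/40) / (2/55) = 11/16.

0.6875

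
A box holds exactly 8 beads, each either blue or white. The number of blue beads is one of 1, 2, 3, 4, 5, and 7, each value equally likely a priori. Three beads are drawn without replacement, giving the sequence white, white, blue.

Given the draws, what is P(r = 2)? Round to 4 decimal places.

0.2500

Under each hypothesis, the probability of the observed sequence is: P(data | r = 1) = (7/8)(6/7)(1/6) = 1/8; P(data | r = 2) = (6/8)(5/7)(2/6) = 5/28; P(data | r = 3) = (5/8)(4/7)(3/6) = 5/28; P(data | r = 4) = (4/8)(3/7)(4/6) = 1/7; P(data | r = 5) = (3/8)(2/7)(5/6) = 5/56; P(data | r = 7) = (1/8)(0/7) = 0.
Weighting by the prior gives 1/6 · 1/8 = 1/48, 1/6 · 5/28 = 5/168, 1/6 · 5/28 = 5/168, 1/6 · 1/7 = 1/42, 1/6 · 5/56 = 5/336, 1/6 · 0 = 0; with total 5/42.
By Bayes' rule, P(r = 2 | data) = (5/168) / (5/42) = 1/4.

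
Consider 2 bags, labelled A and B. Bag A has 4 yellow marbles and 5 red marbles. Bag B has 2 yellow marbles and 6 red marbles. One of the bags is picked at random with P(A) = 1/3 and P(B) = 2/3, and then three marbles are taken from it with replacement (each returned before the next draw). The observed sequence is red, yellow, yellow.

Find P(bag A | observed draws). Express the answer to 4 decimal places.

0.5393

Compute the likelihood of the observed sequence for each case: P(data | bag A) = (5/9)(4/9)(4/9) = 0.10974; P(data | bag B) = (6/8)(2/8)(2/8) = 0.046875.
Multiplying each by its prior: 1/3 · 0.10974 = 0.03658, 2/3 · 0.046875 = 0.03125; with total 0.06783.
Hence P(bag A | data) = (0.03658) / (0.06783) = 0.53929.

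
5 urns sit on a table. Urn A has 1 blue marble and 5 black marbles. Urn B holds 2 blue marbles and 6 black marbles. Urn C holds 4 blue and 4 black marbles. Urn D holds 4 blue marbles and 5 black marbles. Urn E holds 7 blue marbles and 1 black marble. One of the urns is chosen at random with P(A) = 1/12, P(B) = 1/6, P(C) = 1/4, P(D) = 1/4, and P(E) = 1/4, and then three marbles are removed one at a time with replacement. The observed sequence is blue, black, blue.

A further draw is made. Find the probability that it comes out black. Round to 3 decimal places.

Compute the likelihood of the observed sequence for each case: P(data | urn A) = (1/6)(5/6)(1/6) = 0.023148; P(data | urn B) = (2/8)(6/8)(2/8) = 0.046875; P(data | urn C) = (4/8)(4/8)(4/8) = 0.125; P(data | urn D) = (4/9)(5/9)(4/9) = 0.10974; P(data | urn E) = (7/8)(1/8)(7/8) = 0.095703.
Multiplying each by its prior: 1/12 · 0.023148 = 0.001929, 1/6 · 0.046875 = 0.0078125, 1/4 · 0.125 = 0.03125, 1/4 · 0.10974 = 0.027435, 1/4 · 0.095703 = 0.023926; with total 0.092352.
The posterior is then P(urn A | data) = 0.020888, P(urn B | data) = 0.084595, P(urn C | data) = 0.33838, P(urn D | data) = 0.29707, P(urn E | data) = 0.25907.
So P(black next | data) = Σ P(black next | H) P(H | data) = (5/6)(0.020888) + (3/4)(0.084595) + (1/2)(0.33838) + (5/9)(0.29707) + (1/8)(0.25907) = 0.44746.

0.447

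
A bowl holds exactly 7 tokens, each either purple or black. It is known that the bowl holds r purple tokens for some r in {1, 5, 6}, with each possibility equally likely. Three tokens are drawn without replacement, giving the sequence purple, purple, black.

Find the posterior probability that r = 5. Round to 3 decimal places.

0.571

For each hypothesis, P(data | H) works out to: P(data | r = 1) = (1/7)(0/6) = 0; P(data | r = 5) = (5/7)(4/6)(2/5) = 4/21; P(data | r = 6) = (6/7)(5/6)(1/5) = 1/7.
Weighting by the prior gives 1/3 · 0 = 0, 1/3 · 4/21 = 4/63, 1/3 · 1/7 = 1/21; these sum to 1/9.
So P(r = 5 | data) = (4/63) / (1/9) = 4/7.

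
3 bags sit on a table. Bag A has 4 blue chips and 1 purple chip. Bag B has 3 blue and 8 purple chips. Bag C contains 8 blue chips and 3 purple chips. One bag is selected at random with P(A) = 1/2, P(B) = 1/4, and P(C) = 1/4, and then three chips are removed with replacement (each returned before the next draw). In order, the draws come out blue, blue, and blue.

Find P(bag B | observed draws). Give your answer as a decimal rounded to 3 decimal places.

For each hypothesis, P(data | H) works out to: P(data | bag A) = (4/5)(4/5)(4/5) = 0.512; P(data | bag B) = (3/11)(3/11)(3/11) = 0.020285; P(data | bag C) = (8/11)(8/11)(8/11) = 0.38467.
Weighting by the prior gives 1/2 · 0.512 = 0.256, 1/4 · 0.020285 = 0.0050714, 1/4 · 0.38467 = 0.096168; with total 0.35724.
By Bayes' rule, P(bag B | data) = (0.0050714) / (0.35724) = 0.014196.

0.014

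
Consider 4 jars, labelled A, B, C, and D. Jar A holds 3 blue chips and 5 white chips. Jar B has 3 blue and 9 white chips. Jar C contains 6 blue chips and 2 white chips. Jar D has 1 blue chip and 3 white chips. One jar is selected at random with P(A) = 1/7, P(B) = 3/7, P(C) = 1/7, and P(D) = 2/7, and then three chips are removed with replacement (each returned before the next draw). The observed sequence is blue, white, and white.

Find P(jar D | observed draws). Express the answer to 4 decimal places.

0.3137

Under each hypothesis, the probability of the observed sequence is: P(data | jar A) = (3/8)(5/8)(5/8) = 0.14648; P(data | jar B) = (3/12)(9/12)(9/12) = 0.14062; P(data | jar C) = (6/8)(2/8)(2/8) = 0.046875; P(data | jar D) = (1/4)(3/4)(3/4) = 0.14062.
The prior-weighted likelihoods are 1/7 · 0.14648 = 0.020926, 3/7 · 0.14062 = 0.060268, 1/7 · 0.046875 = 0.0066964, 2/7 · 0.14062 = 0.040179; these sum to 0.12807.
Hence P(jar D | data) = (0.040179) / (0.12807) = 0.31373.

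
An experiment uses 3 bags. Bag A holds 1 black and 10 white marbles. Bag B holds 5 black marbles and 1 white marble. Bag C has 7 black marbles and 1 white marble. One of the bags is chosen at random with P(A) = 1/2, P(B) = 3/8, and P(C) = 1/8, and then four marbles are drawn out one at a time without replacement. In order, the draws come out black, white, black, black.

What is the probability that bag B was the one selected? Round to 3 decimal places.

The likelihood of the observed sequence under each hypothesis: P(data | bag A) = (1/11)(10/10)(0/9) = 0; P(data | bag B) = (5/6)(1/5)(4/4)(3/3) = 1/6; P(data | bag C) = (7/8)(1/7)(6/6)(5/5) = 1/8.
Weighting by the prior gives 1/2 · 0 = 0, 3/8 · 1/6 = 1/16, 1/8 · 1/8 = 1/64; these sum to 5/64.
So P(bag B | data) = (1/16) / (5/64) = 4/5.

0.800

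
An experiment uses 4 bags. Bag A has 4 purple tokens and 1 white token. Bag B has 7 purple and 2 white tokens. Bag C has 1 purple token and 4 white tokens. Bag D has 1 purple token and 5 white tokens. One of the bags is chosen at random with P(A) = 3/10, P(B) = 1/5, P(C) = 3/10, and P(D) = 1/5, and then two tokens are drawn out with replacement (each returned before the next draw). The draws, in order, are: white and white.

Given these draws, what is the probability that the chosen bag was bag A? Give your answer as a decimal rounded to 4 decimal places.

0.0340

For each hypothesis, P(data | H) works out to: P(data | bag A) = (1/5)(1/5) = 0.04; P(data | bag B) = (2/9)(2/9) = 0.049383; P(data | bag C) = (4/5)(4/5) = 0.64; P(data | bag D) = (5/6)(5/6) = 0.69444.
Multiplying each by its prior: 3/10 · 0.04 = 0.012, 1/5 · 0.049383 = 0.0098765, 3/10 · 0.64 = 0.192, 1/5 · 0.69444 = 0.13889; summing to 0.35277.
Therefore the posterior P(bag A | data) = (0.012) / (0.35277) = 0.034017.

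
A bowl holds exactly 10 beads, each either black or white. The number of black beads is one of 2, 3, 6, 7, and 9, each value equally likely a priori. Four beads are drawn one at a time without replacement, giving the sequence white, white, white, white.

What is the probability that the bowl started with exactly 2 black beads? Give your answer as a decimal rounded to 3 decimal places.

0.660

For each hypothesis, P(data | H) works out to: P(data | r = 2) = (8/10)(7/9)(6/8)(5/7) = 0.33333; P(data | r = 3) = (7/10)(6/9)(5/8)(4/7) = 0.16667; P(data | r = 6) = (4/10)(3/9)(2/8)(1/7) = 0.0047619; P(data | r = 7) = (3/10)(2/9)(1/8)(0/7) = 0; P(data | r = 9) = (1/10)(0/9) = 0.
Weighting by the prior gives 1/5 · 0.33333 = 0.066667, 1/5 · 0.16667 = 0.033333, 1/5 · 0.0047619 = 0.00095238, 1/5 · 0 = 0, 1/5 · 0 = 0; with total 0.10095.
Hence P(r = 2 | data) = (0.066667) / (0.10095) = 0.66038.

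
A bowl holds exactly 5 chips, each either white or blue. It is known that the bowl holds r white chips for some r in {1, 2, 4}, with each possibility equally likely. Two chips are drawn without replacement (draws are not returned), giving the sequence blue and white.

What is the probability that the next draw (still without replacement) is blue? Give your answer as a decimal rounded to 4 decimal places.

0.5714

The likelihood of the observed sequence under each hypothesis: P(data | r = 1) = (4/5)(1/4) = 1/5; P(data | r = 2) = (3/5)(2/4) = 3/10; P(data | r = 4) = (1/5)(4/4) = 1/5.
Weighting by the prior gives 1/3 · 1/5 = 1/15, 1/3 · 3/10 = 1/10, 1/3 · 1/5 = 1/15; these sum to 7/30.
Dividing through by the total gives posterior P(r = 1 | data) = 2/7, P(r = 2 | data) = 3/7, P(r = 4 | data) = 2/7.
Averaging over the posterior, P(blue next | data) = (1)(2/7) + (2/3)(3/7) + (0)(2/7) = 4/7.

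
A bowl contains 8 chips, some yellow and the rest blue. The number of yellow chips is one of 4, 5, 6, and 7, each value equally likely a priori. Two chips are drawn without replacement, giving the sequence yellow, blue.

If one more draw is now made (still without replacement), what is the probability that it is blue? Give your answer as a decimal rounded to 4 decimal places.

The likelihood of the observed sequence under each hypothesis: P(data | r = 4) = (4/8)(4/7) = 2/7; P(data | r = 5) = (5/8)(3/7) = 15/56; P(data | r = 6) = (6/8)(2/7) = 3/14; P(data | r = 7) = (7/8)(1/7) = 1/8.
Multiplying each by its prior: 1/4 · 2/7 = 1/14, 1/4 · 15/56 = 15/224, 1/4 · 3/14 = 3/56, 1/4 · 1/8 = 1/32; these sum to 25/112.
Normalising, the posterior is P(r = 4 | data) = 8/25, P(r = 5 | data) = 3/10, P(r = 6 | data) = 6/25, P(r = 7 | data) = 7/50.
Averaging over the posterior, P(blue next | data) = (1/2)(8/25) + (1/3)(3/10) + (1/6)(6/25) + (0)(7/50) = 3/10.

0.3000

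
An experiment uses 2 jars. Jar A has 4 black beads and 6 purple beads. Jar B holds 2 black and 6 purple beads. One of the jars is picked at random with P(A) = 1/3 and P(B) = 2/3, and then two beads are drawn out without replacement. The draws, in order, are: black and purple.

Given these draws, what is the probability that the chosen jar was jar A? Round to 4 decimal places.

0.3836

Compute the likelihood of the observed sequence for each case: P(data | jar A) = (4/10)(6/9) = 4/15; P(data | jar B) = (2/8)(6/7) = 3/14.
Weighting by the prior gives 1/3 · 4/15 = 4/45, 2/3 · 3/14 = 1/7; summing to 73/315.
So P(jar A | data) = (4/45) / (73/315) = 28/73.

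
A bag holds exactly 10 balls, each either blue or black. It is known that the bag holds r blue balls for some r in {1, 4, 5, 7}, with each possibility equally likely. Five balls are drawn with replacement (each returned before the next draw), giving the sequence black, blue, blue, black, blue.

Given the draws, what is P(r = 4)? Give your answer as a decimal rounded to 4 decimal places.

0.2680

The likelihood of the observed sequence under each hypothesis: P(data | r = 1) = (9/10)(1/10)(1/10)(9/10)(1/10) = 0.00081; P(data | r = 4) = (6/10)(4/10)(4/10)(6/10)(4/10) = 0.02304; P(data | r = 5) = (5/10)(5/10)(5/10)(5/10)(5/10) = 0.03125; P(data | r = 7) = (3/10)(7/10)(7/10)(3/10)(7/10) = 0.03087.
Multiplying each by its prior: 1/4 · 0.00081 = 0.0002025, 1/4 · 0.02304 = 0.00576, 1/4 · 0.03125 = 0.0078125, 1/4 · 0.03087 = 0.0077175; summing to 0.021493.
Therefore the posterior P(r = 4 | data) = (0.00576) / (0.021493) = 0.268.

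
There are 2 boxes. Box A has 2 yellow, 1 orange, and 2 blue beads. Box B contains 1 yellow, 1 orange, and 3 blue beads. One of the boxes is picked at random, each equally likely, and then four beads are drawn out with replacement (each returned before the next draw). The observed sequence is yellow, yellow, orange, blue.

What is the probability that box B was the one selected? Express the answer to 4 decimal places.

0.2727

Under each hypothesis, the probability of the observed sequence is: P(data | box A) = (2/5)(2/5)(1/5)(2/5) = 0.0128; P(data | box B) = (1/5)(1/5)(1/5)(3/5) = 0.0048.
The prior-weighted likelihoods are 1/2 · 0.0128 = 0.0064, 1/2 · 0.0048 = 0.0024; with total 0.0088.
Hence P(box B | data) = (0.0024) / (0.0088) = 0.27273.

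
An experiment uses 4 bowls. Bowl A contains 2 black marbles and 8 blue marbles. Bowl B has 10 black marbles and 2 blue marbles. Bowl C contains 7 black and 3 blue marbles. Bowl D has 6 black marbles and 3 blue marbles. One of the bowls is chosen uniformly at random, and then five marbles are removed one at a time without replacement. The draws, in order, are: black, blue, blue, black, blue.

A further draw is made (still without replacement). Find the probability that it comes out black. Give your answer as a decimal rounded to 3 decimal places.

Under each hypothesis, the probability of the observed sequence is: P(data | bowl A) = (2/10)(8/9)(7/8)(1/7)(6/6) = 0.022222; P(data | bowl B) = (10/12)(2/11)(1/10)(9/9)(0/8) = 0; P(data | bowl C) = (7/10)(3/9)(2/8)(6/7)(1/6) = 0.0083333; P(data | bowl D) = (6/9)(3/8)(2/7)(5/6)(1/5) = 0.011905.
Multiplying each by its prior: 1/4 · 0.022222 = 0.0055556, 1/4 · 0 = 0, 1/4 · 0.0083333 = 0.0020833, 1/4 · 0.011905 = 0.0029762; these sum to 0.010615.
Dividing through by the total gives posterior P(bowl A | data) = 0.52336, P(bowl B | data) = 0, P(bowl C | data) = 0.19626, P(bowl D | data) = 0.28037.
So P(black next | data) = Σ P(black next | H) P(H | data) = (0)(0.52336) + (1)(0.19626) + (1)(0.28037) = 0.47664.

0.477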